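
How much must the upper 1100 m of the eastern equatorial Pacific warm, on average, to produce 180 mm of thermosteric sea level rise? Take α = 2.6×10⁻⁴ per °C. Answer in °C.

ΔT = Δh/(αH) = 0.18 / (2.6×10⁻⁴ × 1100) ≈ 0.6294 °C

ΔT ≈ 0.63 °C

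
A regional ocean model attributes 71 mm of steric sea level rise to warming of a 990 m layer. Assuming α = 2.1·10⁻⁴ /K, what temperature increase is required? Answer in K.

ΔT = Δh/(αH) = 0.071 / (2.1×10⁻⁴ × 990) ≈ 0.3415 K

ΔT ≈ 0.342 K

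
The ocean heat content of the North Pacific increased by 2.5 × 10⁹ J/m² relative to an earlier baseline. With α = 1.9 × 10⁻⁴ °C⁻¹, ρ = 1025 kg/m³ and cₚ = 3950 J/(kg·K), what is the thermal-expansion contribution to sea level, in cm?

Δh = αQ/(ρcₚ) = 1.9×10⁻⁴ × 2.5×10⁹ / (1025 × 3950) ≈ 0.11732 m

about 12 cm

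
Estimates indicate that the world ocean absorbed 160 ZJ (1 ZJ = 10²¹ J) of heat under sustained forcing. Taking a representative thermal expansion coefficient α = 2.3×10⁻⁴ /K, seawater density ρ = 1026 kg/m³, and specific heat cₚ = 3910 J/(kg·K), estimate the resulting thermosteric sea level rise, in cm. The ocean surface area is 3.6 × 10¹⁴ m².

Per unit area: Q = 160×10²¹ / (3.6×10¹⁴) ≈ 4.444×10⁸ J/m²
Δh = αQ/(ρcₚ) = 2.3×10⁻⁴ × 4.444×10⁸ / (1026 × 3910) ≈ 0.025479 m

Δh = 2.55 cm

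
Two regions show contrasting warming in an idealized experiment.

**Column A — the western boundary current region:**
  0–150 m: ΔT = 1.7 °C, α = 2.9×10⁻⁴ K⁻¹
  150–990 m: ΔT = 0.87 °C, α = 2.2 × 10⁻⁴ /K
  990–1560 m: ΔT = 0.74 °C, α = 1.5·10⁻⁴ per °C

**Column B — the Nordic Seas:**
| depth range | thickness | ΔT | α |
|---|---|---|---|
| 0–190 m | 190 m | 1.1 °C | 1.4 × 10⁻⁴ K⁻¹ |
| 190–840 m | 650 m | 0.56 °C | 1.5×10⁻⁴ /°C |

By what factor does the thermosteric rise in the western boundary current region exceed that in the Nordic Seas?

A 0–150 m: 2.9×10⁻⁴ × 150 × 1.7 = 0.07395 m
A 2.2×10⁻⁴ × 840 × 0.87 = 0.160776 m
A 1.5×10⁻⁴ × 570 × 0.74 = 0.06327 m
A total: 0.297996 m
B Layer 1: 190 × 1.1 × 1.4×10⁻⁴ = 0.02926 m
B Layer 2: 1.5×10⁻⁴ × 0.56 × 650 = 0.05460 m
B total: 0.08386 m
Ratio: 0.297996 / 0.08386 ≈ 3.553

3.55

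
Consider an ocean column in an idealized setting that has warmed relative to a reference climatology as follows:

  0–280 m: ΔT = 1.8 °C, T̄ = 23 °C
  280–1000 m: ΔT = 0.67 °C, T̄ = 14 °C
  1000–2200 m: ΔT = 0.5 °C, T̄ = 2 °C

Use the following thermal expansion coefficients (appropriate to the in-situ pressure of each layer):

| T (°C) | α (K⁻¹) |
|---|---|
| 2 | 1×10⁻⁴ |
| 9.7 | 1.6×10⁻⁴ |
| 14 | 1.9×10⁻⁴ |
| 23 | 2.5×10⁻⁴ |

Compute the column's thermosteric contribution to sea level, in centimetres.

Layer 1 at 23 °C → α = 2.5×10⁻⁴ K⁻¹
Layer 2 at 14 °C → α = 1.9×10⁻⁴ K⁻¹
Layer 3 at 2 °C → α = 1×10⁻⁴ K⁻¹
0–280 m: 1.8 × 2.5×10⁻⁴ × 280 = 0.12600 m
720 × 1.9×10⁻⁴ × 0.67 = 0.091656 m
Layer 3: 1×10⁻⁴ × 1200 × 0.5 = 0.06000 m
Δh = 0.12600 + 0.091656 + 0.06000 = 0.277656 m ≈ 28 cm

Δh ≈ 28 cm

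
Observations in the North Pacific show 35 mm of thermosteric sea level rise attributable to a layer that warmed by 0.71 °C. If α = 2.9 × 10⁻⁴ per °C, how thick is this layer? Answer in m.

H = Δh/(αΔT) = 0.035 / (2.9×10⁻⁴ × 0.71) ≈ 170.0 m

about 170 m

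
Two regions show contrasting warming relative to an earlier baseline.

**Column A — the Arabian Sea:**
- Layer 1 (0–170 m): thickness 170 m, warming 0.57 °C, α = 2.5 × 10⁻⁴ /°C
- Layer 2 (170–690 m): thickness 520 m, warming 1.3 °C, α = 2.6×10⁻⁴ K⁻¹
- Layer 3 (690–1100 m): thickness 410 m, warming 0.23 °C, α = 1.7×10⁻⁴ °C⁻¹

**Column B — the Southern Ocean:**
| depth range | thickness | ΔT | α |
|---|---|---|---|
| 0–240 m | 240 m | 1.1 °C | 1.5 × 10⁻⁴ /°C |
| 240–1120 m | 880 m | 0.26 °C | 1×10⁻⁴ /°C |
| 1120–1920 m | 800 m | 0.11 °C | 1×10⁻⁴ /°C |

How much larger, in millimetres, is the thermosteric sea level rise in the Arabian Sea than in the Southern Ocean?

A 0–170 m: 0.57 × 170 × 2.5×10⁻⁴ = 0.024225 m
A 170–690 m: 520 × 2.6×10⁻⁴ × 1.3 = 0.17576 m
A Layer 3: 410 × 0.23 × 1.7×10⁻⁴ = 0.016031 m
A total: 0.216016 m
B 1.5×10⁻⁴ × 1.1 × 240 = 0.03960 m
B Layer 2: 880 × 0.26 × 1×10⁻⁴ = 0.02288 m
B 0.11 × 1×10⁻⁴ × 800 = 0.00880 m
B total: 0.07128 m
Difference: 0.216016 − 0.07128 = 0.144736 m

145 mm larger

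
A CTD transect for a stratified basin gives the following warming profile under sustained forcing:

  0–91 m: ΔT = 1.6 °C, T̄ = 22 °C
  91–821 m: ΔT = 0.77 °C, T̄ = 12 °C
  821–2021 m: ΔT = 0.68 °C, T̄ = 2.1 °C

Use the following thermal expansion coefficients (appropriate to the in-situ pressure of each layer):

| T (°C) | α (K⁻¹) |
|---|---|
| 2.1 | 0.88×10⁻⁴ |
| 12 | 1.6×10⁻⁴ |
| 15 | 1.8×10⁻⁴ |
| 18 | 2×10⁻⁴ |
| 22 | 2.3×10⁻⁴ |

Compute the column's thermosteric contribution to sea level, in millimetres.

Layer 1 at 22 °C → α = 2.3×10⁻⁴ K⁻¹
Layer 2 at 12 °C → α = 1.6×10⁻⁴ K⁻¹
Layer 3 at 2.1 °C → α = 0.88×10⁻⁴ K⁻¹
91 × 1.6 × 2.3×10⁻⁴ = 0.033488 m
Layer 2: 0.77 × 730 × 1.6×10⁻⁴ = 0.089936 m
Layer 3: 0.68 × 1200 × 0.88×10⁻⁴ = 0.071808 m
Δh = 0.033488 + 0.089936 + 0.071808 = 0.195232 m

195 mm of thermosteric rise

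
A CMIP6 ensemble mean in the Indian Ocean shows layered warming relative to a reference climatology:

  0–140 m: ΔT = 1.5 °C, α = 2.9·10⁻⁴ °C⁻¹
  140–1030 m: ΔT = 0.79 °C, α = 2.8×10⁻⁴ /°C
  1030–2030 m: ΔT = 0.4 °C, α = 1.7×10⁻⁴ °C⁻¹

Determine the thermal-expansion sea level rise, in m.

Layer 1: 1.5 × 2.9×10⁻⁴ × 140 = 0.06090 m
140–1030 m: 0.79 × 2.8×10⁻⁴ × 890 = 0.196868 m
1000 × 0.4 × 1.7×10⁻⁴ = 0.06800 m
Δh = 0.06090 + 0.196868 + 0.06800 = 0.325768 m

0.33 m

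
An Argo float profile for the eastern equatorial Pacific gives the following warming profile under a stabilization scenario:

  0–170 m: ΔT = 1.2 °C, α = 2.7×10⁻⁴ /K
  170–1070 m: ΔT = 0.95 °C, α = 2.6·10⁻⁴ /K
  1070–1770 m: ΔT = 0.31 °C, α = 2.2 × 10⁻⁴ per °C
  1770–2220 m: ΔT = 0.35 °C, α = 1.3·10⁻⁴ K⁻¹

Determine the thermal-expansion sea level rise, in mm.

0–170 m: 2.7×10⁻⁴ × 1.2 × 170 = 0.05508 m
900 × 2.6×10⁻⁴ × 0.95 = 0.22230 m
1070–1770 m: 0.31 × 700 × 2.2×10⁻⁴ = 0.04774 m
1770–2220 m: 450 × 0.35 × 1.3×10⁻⁴ = 0.020475 m
Δh = 0.05508 + 0.22230 + 0.04774 + 0.020475 = 0.345595 m

346 mm of thermosteric rise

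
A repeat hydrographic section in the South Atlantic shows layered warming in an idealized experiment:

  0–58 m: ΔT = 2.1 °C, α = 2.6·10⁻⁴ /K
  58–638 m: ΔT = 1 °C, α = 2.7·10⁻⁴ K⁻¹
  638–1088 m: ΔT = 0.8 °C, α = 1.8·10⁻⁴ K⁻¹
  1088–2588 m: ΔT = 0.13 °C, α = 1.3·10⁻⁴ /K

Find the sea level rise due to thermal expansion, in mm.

280 mm of thermosteric rise

58 × 2.1 × 2.6×10⁻⁴ = 0.031668 m
1 × 2.7×10⁻⁴ × 580 = 0.15660 m
Layer 3: 450 × 0.8 × 1.8×10⁻⁴ = 0.06480 m
Layer 4: 1.3×10⁻⁴ × 0.13 × 1500 = 0.02535 m
Δh = 0.031668 + 0.15660 + 0.06480 + 0.02535 = 0.278418 m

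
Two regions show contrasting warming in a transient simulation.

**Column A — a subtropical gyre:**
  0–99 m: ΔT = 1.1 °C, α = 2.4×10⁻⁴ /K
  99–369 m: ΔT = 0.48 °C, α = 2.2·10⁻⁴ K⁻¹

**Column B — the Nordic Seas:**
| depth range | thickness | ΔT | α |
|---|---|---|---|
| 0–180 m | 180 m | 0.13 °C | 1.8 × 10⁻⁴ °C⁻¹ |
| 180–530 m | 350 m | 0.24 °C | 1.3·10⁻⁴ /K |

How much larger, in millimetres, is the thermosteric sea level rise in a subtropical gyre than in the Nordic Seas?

39.5 mm larger

A 0–99 m: 1.1 × 99 × 2.4×10⁻⁴ = 0.026136 m
A 0.48 × 270 × 2.2×10⁻⁴ = 0.028512 m
A total: 0.054648 m
B Layer 1: 1.8×10⁻⁴ × 180 × 0.13 = 0.004212 m
B Layer 2: 0.24 × 350 × 1.3×10⁻⁴ = 0.01092 m
B total: 0.015132 m
Difference: 0.054648 − 0.015132 = 0.039516 m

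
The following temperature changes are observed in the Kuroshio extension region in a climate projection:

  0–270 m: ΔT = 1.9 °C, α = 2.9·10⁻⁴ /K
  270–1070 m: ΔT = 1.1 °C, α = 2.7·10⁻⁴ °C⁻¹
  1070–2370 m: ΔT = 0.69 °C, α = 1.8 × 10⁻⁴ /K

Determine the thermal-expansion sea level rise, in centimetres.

Δh ≈ 54.8 cm

2.9×10⁻⁴ × 270 × 1.9 = 0.14877 m
Layer 2: 2.7×10⁻⁴ × 1.1 × 800 = 0.23760 m
Layer 3: 1.8×10⁻⁴ × 1300 × 0.69 = 0.16146 m
Δh = 0.14877 + 0.23760 + 0.16146 = 0.54783 m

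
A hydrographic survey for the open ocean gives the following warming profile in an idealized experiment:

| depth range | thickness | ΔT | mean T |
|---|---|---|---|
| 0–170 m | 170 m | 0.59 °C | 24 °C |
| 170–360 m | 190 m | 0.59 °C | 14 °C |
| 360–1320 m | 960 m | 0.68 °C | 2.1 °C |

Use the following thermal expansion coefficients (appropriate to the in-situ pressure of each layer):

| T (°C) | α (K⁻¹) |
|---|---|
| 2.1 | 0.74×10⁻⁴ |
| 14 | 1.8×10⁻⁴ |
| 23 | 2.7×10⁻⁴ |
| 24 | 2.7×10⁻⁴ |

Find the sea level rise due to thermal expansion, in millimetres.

Layer 1 at 24 °C → α = 2.7×10⁻⁴ K⁻¹
Layer 2 at 14 °C → α = 1.8×10⁻⁴ K⁻¹
Layer 3 at 2.1 °C → α = 0.74×10⁻⁴ K⁻¹
Layer 1: 0.59 × 170 × 2.7×10⁻⁴ = 0.027081 m
0.59 × 1.8×10⁻⁴ × 190 = 0.020178 m
360–1320 m: 0.74×10⁻⁴ × 0.68 × 960 = 0.0483072 m
Δh = 0.027081 + 0.020178 + 0.0483072 = 0.0955662 m ≈ 96 mm

about 96 mm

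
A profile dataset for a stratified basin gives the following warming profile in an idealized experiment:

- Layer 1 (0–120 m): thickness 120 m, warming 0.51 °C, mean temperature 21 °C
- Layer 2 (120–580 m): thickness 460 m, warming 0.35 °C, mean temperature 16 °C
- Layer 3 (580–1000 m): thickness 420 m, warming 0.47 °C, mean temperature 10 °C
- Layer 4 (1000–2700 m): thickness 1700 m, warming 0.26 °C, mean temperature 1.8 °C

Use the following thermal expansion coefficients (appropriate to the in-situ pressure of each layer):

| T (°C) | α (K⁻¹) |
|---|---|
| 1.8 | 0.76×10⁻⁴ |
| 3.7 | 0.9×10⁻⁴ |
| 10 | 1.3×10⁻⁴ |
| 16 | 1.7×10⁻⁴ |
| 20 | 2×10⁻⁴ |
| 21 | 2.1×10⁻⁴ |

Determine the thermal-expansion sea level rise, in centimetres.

Δh = 9.95 cm

Layer 1 at 21 °C → α = 2.1×10⁻⁴ K⁻¹
Layer 2 at 16 °C → α = 1.7×10⁻⁴ K⁻¹
Layer 3 at 10 °C → α = 1.3×10⁻⁴ K⁻¹
Layer 4 at 1.8 °C → α = 0.76×10⁻⁴ K⁻¹
2.1×10⁻⁴ × 0.51 × 120 = 0.012852 m
Layer 2: 0.35 × 460 × 1.7×10⁻⁴ = 0.02737 m
Layer 3: 0.47 × 420 × 1.3×10⁻⁴ = 0.025662 m
Layer 4: 1700 × 0.26 × 0.76×10⁻⁴ = 0.033592 m
Δh = 0.012852 + 0.02737 + 0.025662 + 0.033592 = 0.099476 m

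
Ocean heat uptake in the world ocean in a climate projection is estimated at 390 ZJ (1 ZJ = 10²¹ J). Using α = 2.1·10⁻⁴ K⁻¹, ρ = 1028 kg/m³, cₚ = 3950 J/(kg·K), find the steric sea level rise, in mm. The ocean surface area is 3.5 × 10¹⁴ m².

57.6 mm of thermosteric rise

Per unit area: Q = 390×10²¹ / (3.5×10¹⁴) ≈ 1.114×10⁹ J/m²
Δh = αQ/(ρcₚ) = 2.1×10⁻⁴ × 1.114×10⁹ / (1028 × 3950) ≈ 0.057612 m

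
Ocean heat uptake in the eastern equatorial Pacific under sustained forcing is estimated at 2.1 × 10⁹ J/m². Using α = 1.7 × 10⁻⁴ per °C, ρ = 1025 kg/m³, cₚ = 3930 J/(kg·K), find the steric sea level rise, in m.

0.0886 m

Δh = αQ/(ρcₚ) = 1.7×10⁻⁴ × 2.1×10⁹ / (1025 × 3930) ≈ 0.088624 m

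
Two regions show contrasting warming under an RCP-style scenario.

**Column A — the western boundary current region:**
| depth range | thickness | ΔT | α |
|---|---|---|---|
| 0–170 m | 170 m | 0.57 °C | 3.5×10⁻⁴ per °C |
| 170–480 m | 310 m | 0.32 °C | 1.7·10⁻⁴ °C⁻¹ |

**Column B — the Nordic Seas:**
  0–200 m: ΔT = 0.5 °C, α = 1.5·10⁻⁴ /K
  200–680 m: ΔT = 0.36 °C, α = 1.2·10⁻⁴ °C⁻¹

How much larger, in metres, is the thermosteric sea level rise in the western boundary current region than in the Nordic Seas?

A 0–170 m: 0.57 × 170 × 3.5×10⁻⁴ = 0.033915 m
A 310 × 1.7×10⁻⁴ × 0.32 = 0.016864 m
A total: 0.050779 m
B 200 × 0.5 × 1.5×10⁻⁴ = 0.01500 m
B 0.36 × 1.2×10⁻⁴ × 480 = 0.020736 m
B total: 0.035736 m
Difference: 0.050779 − 0.035736 = 0.015043 m

0.0150 m larger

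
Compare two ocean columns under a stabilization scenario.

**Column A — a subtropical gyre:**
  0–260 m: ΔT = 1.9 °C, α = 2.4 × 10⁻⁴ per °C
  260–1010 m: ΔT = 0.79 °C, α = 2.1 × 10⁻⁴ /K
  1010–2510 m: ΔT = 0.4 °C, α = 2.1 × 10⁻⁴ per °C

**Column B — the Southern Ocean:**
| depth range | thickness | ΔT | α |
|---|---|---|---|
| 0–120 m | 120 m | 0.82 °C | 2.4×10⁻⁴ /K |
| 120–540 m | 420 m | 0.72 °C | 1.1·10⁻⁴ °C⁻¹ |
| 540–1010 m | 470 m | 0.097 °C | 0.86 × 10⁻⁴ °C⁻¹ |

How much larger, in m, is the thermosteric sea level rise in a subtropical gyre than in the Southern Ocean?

A 2.4×10⁻⁴ × 1.9 × 260 = 0.11856 m
A 260–1010 m: 0.79 × 750 × 2.1×10⁻⁴ = 0.124425 m
A 1010–2510 m: 2.1×10⁻⁴ × 1500 × 0.4 = 0.12600 m
A total: 0.368985 m
B 0–120 m: 2.4×10⁻⁴ × 0.82 × 120 = 0.023616 m
B 1.1×10⁻⁴ × 420 × 0.72 = 0.033264 m
B 540–1010 m: 0.097 × 0.86×10⁻⁴ × 470 = 0.00392074 m
B total: 0.06080074 m
Difference: 0.368985 − 0.06080074 = 0.30818426 m

0.308 m larger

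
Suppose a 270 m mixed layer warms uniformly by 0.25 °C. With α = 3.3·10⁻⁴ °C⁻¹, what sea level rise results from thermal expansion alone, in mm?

Δh = αΔT·H = 3.3×10⁻⁴ × 0.25 × 270 = 0.022275 m

22 mm of thermosteric rise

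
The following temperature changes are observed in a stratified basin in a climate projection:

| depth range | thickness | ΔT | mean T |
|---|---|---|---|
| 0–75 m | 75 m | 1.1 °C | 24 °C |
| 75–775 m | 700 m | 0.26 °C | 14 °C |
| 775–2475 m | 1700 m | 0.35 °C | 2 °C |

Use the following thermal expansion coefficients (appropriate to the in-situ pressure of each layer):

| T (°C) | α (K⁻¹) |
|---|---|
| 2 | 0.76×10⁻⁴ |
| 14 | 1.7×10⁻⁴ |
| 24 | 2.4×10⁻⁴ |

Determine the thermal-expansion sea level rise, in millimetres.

Δh = 96.0 mm

Layer 1 at 24 °C → α = 2.4×10⁻⁴ K⁻¹
Layer 2 at 14 °C → α = 1.7×10⁻⁴ K⁻¹
Layer 3 at 2 °C → α = 0.76×10⁻⁴ K⁻¹
Layer 1: 1.1 × 75 × 2.4×10⁻⁴ = 0.01980 m
Layer 2: 700 × 0.26 × 1.7×10⁻⁴ = 0.03094 m
Layer 3: 1700 × 0.76×10⁻⁴ × 0.35 = 0.04522 m
Δh = 0.01980 + 0.03094 + 0.04522 = 0.09596 m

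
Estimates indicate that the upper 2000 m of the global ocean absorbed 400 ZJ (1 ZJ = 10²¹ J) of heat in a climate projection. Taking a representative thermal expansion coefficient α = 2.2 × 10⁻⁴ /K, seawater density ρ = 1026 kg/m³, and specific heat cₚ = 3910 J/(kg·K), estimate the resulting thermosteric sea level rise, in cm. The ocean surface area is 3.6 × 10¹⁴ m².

about 6.09 cm

Per unit area: Q = 400×10²¹ / (3.6×10¹⁴) ≈ 1.111×10⁹ J/m²
Δh = αQ/(ρcₚ) = 2.2×10⁻⁴ × 1.111×10⁹ / (1026 × 3910) ≈ 0.060927 m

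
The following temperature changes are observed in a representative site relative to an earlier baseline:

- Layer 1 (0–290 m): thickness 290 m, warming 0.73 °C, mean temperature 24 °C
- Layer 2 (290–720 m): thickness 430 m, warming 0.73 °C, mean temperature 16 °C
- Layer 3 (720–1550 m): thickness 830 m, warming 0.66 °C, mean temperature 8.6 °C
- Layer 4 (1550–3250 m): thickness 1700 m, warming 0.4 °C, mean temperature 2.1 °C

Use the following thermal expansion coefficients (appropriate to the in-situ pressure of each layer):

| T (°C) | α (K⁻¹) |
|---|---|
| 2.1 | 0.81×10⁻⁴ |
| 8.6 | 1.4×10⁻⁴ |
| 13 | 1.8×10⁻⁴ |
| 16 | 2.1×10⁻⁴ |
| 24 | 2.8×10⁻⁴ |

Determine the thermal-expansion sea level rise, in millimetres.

260 mm of thermosteric rise

Layer 1 at 24 °C → α = 2.8×10⁻⁴ K⁻¹
Layer 2 at 16 °C → α = 2.1×10⁻⁴ K⁻¹
Layer 3 at 8.6 °C → α = 1.4×10⁻⁴ K⁻¹
Layer 4 at 2.1 °C → α = 0.81×10⁻⁴ K⁻¹
Layer 1: 290 × 2.8×10⁻⁴ × 0.73 = 0.059276 m
290–720 m: 2.1×10⁻⁴ × 0.73 × 430 = 0.065919 m
720–1550 m: 0.66 × 1.4×10⁻⁴ × 830 = 0.076692 m
0.81×10⁻⁴ × 0.4 × 1700 = 0.05508 m
Δh = 0.059276 + 0.065919 + 0.076692 + 0.05508 = 0.256967 m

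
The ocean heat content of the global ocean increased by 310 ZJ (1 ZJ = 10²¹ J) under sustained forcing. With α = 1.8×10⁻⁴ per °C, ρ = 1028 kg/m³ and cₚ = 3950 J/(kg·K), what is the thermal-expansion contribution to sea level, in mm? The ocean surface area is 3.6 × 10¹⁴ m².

Per unit area: Q = 310×10²¹ / (3.6×10¹⁴) ≈ 8.611×10⁸ J/m²
Δh = αQ/(ρcₚ) = 1.8×10⁻⁴ × 8.611×10⁸ / (1028 × 3950) ≈ 0.038171 m

38.2 mm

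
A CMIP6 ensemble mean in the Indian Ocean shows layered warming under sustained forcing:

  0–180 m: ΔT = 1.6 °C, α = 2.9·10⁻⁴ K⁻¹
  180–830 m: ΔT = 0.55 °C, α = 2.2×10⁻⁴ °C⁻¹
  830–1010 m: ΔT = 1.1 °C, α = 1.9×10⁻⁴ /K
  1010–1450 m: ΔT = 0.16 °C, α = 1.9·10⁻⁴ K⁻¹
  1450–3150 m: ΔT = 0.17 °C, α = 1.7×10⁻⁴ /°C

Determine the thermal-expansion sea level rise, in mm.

Δh = 262 mm

0–180 m: 180 × 2.9×10⁻⁴ × 1.6 = 0.08352 m
180–830 m: 650 × 2.2×10⁻⁴ × 0.55 = 0.07865 m
1.9×10⁻⁴ × 180 × 1.1 = 0.03762 m
1.9×10⁻⁴ × 0.16 × 440 = 0.013376 m
0.17 × 1.7×10⁻⁴ × 1700 = 0.04913 m
Δh = 0.08352 + 0.07865 + 0.03762 + 0.013376 + 0.04913 = 0.262296 m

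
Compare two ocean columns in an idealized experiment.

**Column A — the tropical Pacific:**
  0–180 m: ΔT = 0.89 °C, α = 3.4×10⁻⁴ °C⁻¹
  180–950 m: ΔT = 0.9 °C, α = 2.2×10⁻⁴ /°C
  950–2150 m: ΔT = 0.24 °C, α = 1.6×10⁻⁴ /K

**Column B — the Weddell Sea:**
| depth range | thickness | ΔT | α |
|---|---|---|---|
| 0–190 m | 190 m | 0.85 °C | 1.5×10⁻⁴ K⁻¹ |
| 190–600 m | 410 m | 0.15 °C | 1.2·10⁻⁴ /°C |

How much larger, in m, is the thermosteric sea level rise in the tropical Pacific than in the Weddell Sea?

A 0–180 m: 3.4×10⁻⁴ × 180 × 0.89 = 0.054468 m
A 180–950 m: 0.9 × 770 × 2.2×10⁻⁴ = 0.15246 m
A 950–2150 m: 1.6×10⁻⁴ × 1200 × 0.24 = 0.04608 m
A total: 0.253008 m
B Layer 1: 0.85 × 190 × 1.5×10⁻⁴ = 0.024225 m
B 190–600 m: 1.2×10⁻⁴ × 0.15 × 410 = 0.00738 m
B total: 0.031605 m
Difference: 0.253008 − 0.031605 = 0.221403 m

Δh_A − Δh_B ≈ 0.22 m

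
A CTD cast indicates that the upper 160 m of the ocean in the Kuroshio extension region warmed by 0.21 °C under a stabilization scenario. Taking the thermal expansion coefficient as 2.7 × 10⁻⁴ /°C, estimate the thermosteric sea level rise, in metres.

Δh = αΔT·H = 2.7×10⁻⁴ × 0.21 × 160 = 0.009072 m

about 0.0091 m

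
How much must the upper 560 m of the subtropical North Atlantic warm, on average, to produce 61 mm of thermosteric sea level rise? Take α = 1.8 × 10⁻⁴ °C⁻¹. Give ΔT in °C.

0.605 °C

ΔT = Δh/(αH) = 0.061 / (1.8×10⁻⁴ × 560) ≈ 0.6052 °C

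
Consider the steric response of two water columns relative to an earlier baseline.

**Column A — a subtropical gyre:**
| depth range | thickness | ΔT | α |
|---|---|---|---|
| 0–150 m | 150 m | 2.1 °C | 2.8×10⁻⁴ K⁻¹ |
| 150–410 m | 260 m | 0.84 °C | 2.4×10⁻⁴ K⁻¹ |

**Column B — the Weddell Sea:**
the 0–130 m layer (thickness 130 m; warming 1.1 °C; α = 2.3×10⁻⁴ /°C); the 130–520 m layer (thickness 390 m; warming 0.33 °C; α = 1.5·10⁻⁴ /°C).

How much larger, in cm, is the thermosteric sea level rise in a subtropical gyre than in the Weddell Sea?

Δh_A − Δh_B ≈ 8.8 cm

A Layer 1: 150 × 2.1 × 2.8×10⁻⁴ = 0.08820 m
A 260 × 0.84 × 2.4×10⁻⁴ = 0.052416 m
A total: 0.140616 m
B 130 × 2.3×10⁻⁴ × 1.1 = 0.03289 m
B 130–520 m: 1.5×10⁻⁴ × 0.33 × 390 = 0.019305 m
B total: 0.052195 m
Difference: 0.140616 − 0.052195 = 0.088421 m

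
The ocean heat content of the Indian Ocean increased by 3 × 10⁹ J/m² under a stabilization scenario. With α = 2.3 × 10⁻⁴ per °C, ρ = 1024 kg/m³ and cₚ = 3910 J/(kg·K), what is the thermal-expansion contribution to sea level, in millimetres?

Δh = αQ/(ρcₚ) = 2.3×10⁻⁴ × 3×10⁹ / (1024 × 3910) ≈ 0.17233 m

about 172 mm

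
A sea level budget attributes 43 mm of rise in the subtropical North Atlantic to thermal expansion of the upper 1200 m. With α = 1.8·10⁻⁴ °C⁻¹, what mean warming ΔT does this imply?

ΔT = Δh/(αH) = 0.043 / (1.8×10⁻⁴ × 1200) ≈ 0.1991 K

about 0.20 K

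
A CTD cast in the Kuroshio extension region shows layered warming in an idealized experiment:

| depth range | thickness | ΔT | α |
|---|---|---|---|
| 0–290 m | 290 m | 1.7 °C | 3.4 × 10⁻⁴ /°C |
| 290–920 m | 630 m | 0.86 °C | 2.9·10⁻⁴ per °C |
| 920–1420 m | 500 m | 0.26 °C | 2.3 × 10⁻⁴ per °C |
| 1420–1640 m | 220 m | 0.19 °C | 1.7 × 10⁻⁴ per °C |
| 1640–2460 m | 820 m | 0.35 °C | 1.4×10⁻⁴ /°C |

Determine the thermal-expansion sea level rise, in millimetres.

290 × 1.7 × 3.4×10⁻⁴ = 0.16762 m
630 × 2.9×10⁻⁴ × 0.86 = 0.157122 m
0.26 × 500 × 2.3×10⁻⁴ = 0.02990 m
1420–1640 m: 0.19 × 220 × 1.7×10⁻⁴ = 0.007106 m
820 × 0.35 × 1.4×10⁻⁴ = 0.04018 m
Δh = 0.16762 + 0.157122 + 0.02990 + 0.007106 + 0.04018 = 0.401928 m

Δh = 402 mm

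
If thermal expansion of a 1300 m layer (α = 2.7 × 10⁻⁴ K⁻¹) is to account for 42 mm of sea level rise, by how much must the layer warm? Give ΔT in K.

ΔT ≈ 0.12 K

ΔT = Δh/(αH) = 0.042 / (2.7×10⁻⁴ × 1300) ≈ 0.1197 K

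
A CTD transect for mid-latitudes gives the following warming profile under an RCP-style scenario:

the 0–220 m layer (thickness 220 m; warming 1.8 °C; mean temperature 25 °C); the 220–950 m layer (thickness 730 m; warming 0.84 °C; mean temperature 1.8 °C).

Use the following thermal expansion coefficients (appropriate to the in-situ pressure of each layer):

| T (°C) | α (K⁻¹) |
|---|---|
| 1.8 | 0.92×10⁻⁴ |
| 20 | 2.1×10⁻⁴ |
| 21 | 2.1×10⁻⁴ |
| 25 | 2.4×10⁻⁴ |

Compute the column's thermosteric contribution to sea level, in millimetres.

150 mm of thermosteric rise

Layer 1 at 25 °C → α = 2.4×10⁻⁴ K⁻¹
Layer 2 at 1.8 °C → α = 0.92×10⁻⁴ K⁻¹
0–220 m: 1.8 × 220 × 2.4×10⁻⁴ = 0.09504 m
Layer 2: 0.84 × 730 × 0.92×10⁻⁴ = 0.0564144 m
Δh = 0.09504 + 0.0564144 = 0.1514544 m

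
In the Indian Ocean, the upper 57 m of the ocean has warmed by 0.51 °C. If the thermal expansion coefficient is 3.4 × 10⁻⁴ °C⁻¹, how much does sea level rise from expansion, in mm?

9.9 mm of thermosteric rise

Δh = αΔT·H = 3.4×10⁻⁴ × 0.51 × 57 = 0.0098838 m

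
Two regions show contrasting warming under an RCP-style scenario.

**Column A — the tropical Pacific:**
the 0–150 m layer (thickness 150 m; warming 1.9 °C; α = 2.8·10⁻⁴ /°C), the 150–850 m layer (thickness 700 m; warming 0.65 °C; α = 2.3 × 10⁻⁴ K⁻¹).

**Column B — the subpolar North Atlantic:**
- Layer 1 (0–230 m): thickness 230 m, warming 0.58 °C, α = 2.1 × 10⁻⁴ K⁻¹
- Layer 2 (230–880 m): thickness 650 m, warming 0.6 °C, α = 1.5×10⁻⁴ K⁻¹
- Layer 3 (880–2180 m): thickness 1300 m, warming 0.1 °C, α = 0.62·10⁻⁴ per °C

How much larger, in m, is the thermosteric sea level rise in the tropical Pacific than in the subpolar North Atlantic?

A Layer 1: 2.8×10⁻⁴ × 150 × 1.9 = 0.07980 m
A 150–850 m: 0.65 × 700 × 2.3×10⁻⁴ = 0.10465 m
A total: 0.18445 m
B Layer 1: 2.1×10⁻⁴ × 230 × 0.58 = 0.028014 m
B 230–880 m: 1.5×10⁻⁴ × 0.6 × 650 = 0.05850 m
B 0.62×10⁻⁴ × 1300 × 0.1 = 0.00806 m
B total: 0.094574 m
Difference: 0.18445 − 0.094574 = 0.089876 m

0.0899 m larger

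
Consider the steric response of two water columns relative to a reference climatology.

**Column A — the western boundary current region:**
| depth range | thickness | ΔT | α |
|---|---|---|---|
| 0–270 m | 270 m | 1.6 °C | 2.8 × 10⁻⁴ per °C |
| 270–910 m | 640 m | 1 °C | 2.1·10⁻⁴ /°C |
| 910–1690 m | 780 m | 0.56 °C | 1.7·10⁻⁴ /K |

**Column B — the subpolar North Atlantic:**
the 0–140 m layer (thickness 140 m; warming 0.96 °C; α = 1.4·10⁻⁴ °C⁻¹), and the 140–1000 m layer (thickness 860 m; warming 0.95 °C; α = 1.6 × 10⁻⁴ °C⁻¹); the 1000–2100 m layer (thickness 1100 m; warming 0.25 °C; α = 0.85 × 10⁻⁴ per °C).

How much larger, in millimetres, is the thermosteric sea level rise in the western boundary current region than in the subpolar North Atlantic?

A Layer 1: 270 × 2.8×10⁻⁴ × 1.6 = 0.12096 m
A 640 × 2.1×10⁻⁴ × 1 = 0.13440 m
A Layer 3: 1.7×10⁻⁴ × 780 × 0.56 = 0.074256 m
A total: 0.329616 m
B Layer 1: 1.4×10⁻⁴ × 0.96 × 140 = 0.018816 m
B 860 × 1.6×10⁻⁴ × 0.95 = 0.13072 m
B Layer 3: 1100 × 0.85×10⁻⁴ × 0.25 = 0.023375 m
B total: 0.172911 m
Difference: 0.329616 − 0.172911 = 0.156705 m

157 mm larger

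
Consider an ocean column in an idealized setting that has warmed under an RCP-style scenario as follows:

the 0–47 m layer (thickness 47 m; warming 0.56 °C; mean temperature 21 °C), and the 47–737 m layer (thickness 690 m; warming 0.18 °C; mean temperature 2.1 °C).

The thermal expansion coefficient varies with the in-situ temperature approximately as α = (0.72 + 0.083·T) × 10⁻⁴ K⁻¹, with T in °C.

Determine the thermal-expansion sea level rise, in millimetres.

Δh = 17.6 mm

Layer 1: α = (0.72 + 0.083×21)×10⁻⁴ = 2.463×10⁻⁴ K⁻¹
Layer 2: α = (0.72 + 0.083×2.1)×10⁻⁴ = 0.8943×10⁻⁴ K⁻¹
0–47 m: 0.56 × 2.463×10⁻⁴ × 47 = 0.006482616 m
Layer 2: 690 × 0.18 × 0.8943×10⁻⁴ = 0.011107206 m
Δh = 0.006482616 + 0.011107206 = 0.017589822 m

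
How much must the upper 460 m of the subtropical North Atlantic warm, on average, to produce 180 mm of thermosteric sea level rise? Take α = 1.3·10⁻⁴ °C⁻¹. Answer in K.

ΔT = Δh/(αH) = 0.18 / (1.3×10⁻⁴ × 460) ≈ 3.010 K

3.01 K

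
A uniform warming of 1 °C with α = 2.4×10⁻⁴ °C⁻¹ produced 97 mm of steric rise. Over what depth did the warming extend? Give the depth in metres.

H = Δh/(αΔT) = 0.097 / (2.4×10⁻⁴ × 1) ≈ 404.2 m

about 404 m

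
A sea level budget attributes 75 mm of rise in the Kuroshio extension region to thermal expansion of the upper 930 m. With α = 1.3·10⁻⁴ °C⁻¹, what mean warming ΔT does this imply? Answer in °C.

ΔT ≈ 0.620 °C

ΔT = Δh/(αH) = 0.075 / (1.3×10⁻⁴ × 930) ≈ 0.6203 °C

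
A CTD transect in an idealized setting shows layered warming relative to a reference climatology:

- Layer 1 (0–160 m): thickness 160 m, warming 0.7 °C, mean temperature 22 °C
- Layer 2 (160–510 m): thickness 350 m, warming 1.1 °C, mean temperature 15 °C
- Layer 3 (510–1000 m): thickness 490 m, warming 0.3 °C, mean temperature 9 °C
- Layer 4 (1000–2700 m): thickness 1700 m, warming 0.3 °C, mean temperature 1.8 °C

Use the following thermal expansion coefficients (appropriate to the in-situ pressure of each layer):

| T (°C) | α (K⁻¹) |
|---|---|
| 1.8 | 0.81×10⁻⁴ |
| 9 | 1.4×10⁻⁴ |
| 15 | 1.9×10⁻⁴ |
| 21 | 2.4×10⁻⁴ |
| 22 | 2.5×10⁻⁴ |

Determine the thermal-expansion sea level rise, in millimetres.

Layer 1 at 22 °C → α = 2.5×10⁻⁴ K⁻¹
Layer 2 at 15 °C → α = 1.9×10⁻⁴ K⁻¹
Layer 3 at 9 °C → α = 1.4×10⁻⁴ K⁻¹
Layer 4 at 1.8 °C → α = 0.81×10⁻⁴ K⁻¹
Layer 1: 0.7 × 160 × 2.5×10⁻⁴ = 0.02800 m
1.9×10⁻⁴ × 350 × 1.1 = 0.07315 m
Layer 3: 490 × 1.4×10⁻⁴ × 0.3 = 0.02058 m
Layer 4: 1700 × 0.3 × 0.81×10⁻⁴ = 0.04131 m
Δh = 0.02800 + 0.07315 + 0.02058 + 0.04131 = 0.16304 m

163 mm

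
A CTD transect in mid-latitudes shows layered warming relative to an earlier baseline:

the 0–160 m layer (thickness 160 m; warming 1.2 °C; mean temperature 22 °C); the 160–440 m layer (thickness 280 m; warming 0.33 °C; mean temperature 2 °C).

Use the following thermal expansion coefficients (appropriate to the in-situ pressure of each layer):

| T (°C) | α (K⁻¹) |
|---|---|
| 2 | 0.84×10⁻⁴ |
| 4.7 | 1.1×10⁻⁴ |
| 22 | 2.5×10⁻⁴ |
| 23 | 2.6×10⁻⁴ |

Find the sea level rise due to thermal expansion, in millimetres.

55.8 mm

Layer 1 at 22 °C → α = 2.5×10⁻⁴ K⁻¹
Layer 2 at 2 °C → α = 0.84×10⁻⁴ K⁻¹
Layer 1: 2.5×10⁻⁴ × 160 × 1.2 = 0.04800 m
0.33 × 0.84×10⁻⁴ × 280 = 0.0077616 m
Δh = 0.04800 + 0.0077616 = 0.0557616 m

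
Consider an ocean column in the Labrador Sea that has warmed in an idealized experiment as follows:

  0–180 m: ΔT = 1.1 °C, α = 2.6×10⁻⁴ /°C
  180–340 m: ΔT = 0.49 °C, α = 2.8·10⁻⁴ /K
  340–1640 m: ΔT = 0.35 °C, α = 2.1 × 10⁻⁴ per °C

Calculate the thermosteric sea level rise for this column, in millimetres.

0–180 m: 180 × 1.1 × 2.6×10⁻⁴ = 0.05148 m
Layer 2: 2.8×10⁻⁴ × 160 × 0.49 = 0.021952 m
2.1×10⁻⁴ × 0.35 × 1300 = 0.09555 m
Δh = 0.05148 + 0.021952 + 0.09555 = 0.168982 m

169 mm of thermosteric rise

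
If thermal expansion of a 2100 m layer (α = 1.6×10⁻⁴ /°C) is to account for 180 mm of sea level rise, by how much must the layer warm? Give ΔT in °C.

ΔT ≈ 0.536 °C

ΔT = Δh/(αH) = 0.18 / (1.6×10⁻⁴ × 2100) ≈ 0.5357 °C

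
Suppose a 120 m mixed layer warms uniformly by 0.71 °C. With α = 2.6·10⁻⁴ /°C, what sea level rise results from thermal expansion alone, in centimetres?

Δh = 2.2 cm

Δh = αΔT·H = 2.6×10⁻⁴ × 0.71 × 120 = 0.022152 m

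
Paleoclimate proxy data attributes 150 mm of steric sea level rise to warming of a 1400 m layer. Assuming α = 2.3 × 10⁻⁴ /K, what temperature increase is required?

0.466 K

ΔT = Δh/(αH) = 0.15 / (2.3×10⁻⁴ × 1400) ≈ 0.4658 K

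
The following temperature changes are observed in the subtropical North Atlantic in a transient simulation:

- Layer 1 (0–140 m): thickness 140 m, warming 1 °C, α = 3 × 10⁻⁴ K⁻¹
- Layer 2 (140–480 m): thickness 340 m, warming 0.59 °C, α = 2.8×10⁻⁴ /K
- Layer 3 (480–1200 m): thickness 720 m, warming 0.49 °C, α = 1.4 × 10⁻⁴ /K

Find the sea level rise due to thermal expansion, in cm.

Layer 1: 140 × 1 × 3×10⁻⁴ = 0.04200 m
140–480 m: 0.59 × 2.8×10⁻⁴ × 340 = 0.056168 m
Layer 3: 0.49 × 720 × 1.4×10⁻⁴ = 0.049392 m
Δh = 0.04200 + 0.056168 + 0.049392 = 0.14756 m ≈ 14.8 cm

Δh ≈ 14.8 cm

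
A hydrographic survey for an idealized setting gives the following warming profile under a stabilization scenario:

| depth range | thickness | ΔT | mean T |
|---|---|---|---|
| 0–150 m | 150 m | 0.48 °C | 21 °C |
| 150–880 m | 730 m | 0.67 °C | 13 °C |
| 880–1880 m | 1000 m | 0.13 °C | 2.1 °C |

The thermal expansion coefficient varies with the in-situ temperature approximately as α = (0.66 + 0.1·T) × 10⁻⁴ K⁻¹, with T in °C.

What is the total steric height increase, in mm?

about 127 mm

Layer 1: α = (0.66 + 0.1×21)×10⁻⁴ = 2.76×10⁻⁴ K⁻¹
Layer 2: α = (0.66 + 0.1×13)×10⁻⁴ = 1.96×10⁻⁴ K⁻¹
Layer 3: α = (0.66 + 0.1×2.1)×10⁻⁴ = 0.87×10⁻⁴ K⁻¹
0–150 m: 0.48 × 150 × 2.76×10⁻⁴ = 0.019872 m
1.96×10⁻⁴ × 730 × 0.67 = 0.0958636 m
880–1880 m: 0.87×10⁻⁴ × 0.13 × 1000 = 0.01131 m
Δh = 0.019872 + 0.0958636 + 0.01131 = 0.1270456 m ≈ 127 mm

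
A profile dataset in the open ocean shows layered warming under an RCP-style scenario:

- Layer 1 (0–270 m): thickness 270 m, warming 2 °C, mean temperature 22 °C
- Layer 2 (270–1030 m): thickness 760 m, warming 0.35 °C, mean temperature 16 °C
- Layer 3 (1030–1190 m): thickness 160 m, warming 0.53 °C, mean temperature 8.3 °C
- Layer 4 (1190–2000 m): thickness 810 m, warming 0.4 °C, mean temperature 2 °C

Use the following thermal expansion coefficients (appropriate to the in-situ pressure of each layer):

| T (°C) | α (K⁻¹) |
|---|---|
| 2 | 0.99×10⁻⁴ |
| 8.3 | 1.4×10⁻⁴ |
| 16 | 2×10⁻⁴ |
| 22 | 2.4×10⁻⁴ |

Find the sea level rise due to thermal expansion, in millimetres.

Layer 1 at 22 °C → α = 2.4×10⁻⁴ K⁻¹
Layer 2 at 16 °C → α = 2×10⁻⁴ K⁻¹
Layer 3 at 8.3 °C → α = 1.4×10⁻⁴ K⁻¹
Layer 4 at 2 °C → α = 0.99×10⁻⁴ K⁻¹
2.4×10⁻⁴ × 270 × 2 = 0.12960 m
0.35 × 2×10⁻⁴ × 760 = 0.05320 m
160 × 1.4×10⁻⁴ × 0.53 = 0.011872 m
1190–2000 m: 0.99×10⁻⁴ × 810 × 0.4 = 0.032076 m
Δh = 0.12960 + 0.05320 + 0.011872 + 0.032076 = 0.226748 m ≈ 227 mm

227 mm of thermosteric rise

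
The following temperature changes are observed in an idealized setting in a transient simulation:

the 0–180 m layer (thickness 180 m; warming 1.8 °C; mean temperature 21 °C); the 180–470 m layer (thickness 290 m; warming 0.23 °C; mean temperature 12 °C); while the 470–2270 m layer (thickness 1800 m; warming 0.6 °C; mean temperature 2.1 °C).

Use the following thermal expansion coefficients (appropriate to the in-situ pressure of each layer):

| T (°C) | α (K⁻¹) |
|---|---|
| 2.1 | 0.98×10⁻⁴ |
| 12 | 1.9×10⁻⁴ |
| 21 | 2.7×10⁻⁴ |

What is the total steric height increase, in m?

0.21 m

Layer 1 at 21 °C → α = 2.7×10⁻⁴ K⁻¹
Layer 2 at 12 °C → α = 1.9×10⁻⁴ K⁻¹
Layer 3 at 2.1 °C → α = 0.98×10⁻⁴ K⁻¹
180 × 1.8 × 2.7×10⁻⁴ = 0.08748 m
180–470 m: 0.23 × 1.9×10⁻⁴ × 290 = 0.012673 m
470–2270 m: 1800 × 0.98×10⁻⁴ × 0.6 = 0.10584 m
Δh = 0.08748 + 0.012673 + 0.10584 = 0.205993 m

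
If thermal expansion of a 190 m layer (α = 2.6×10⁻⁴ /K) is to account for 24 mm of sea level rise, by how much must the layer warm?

ΔT ≈ 0.486 °C

ΔT = Δh/(αH) = 0.024 / (2.6×10⁻⁴ × 190) ≈ 0.4858 °C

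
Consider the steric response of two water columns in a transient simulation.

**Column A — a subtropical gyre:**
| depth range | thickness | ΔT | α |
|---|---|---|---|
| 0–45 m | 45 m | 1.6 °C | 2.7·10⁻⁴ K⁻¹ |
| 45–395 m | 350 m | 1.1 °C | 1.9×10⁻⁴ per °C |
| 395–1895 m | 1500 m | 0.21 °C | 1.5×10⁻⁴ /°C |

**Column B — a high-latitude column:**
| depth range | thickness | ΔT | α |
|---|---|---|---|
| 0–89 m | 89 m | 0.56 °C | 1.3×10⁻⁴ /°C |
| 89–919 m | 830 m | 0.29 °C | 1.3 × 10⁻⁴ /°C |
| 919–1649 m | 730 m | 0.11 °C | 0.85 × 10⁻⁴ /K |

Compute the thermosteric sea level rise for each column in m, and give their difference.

A: 0.14 m; B: 0.045 m; difference 0.095 m

A Layer 1: 45 × 2.7×10⁻⁴ × 1.6 = 0.01944 m
A 350 × 1.9×10⁻⁴ × 1.1 = 0.07315 m
A Layer 3: 1500 × 1.5×10⁻⁴ × 0.21 = 0.04725 m
A total: 0.13984 m
B 0.56 × 89 × 1.3×10⁻⁴ = 0.0064792 m
B Layer 2: 830 × 1.3×10⁻⁴ × 0.29 = 0.031291 m
B Layer 3: 0.85×10⁻⁴ × 730 × 0.11 = 0.0068255 m
B total: 0.0445957 m
Difference: 0.13984 − 0.0445957 = 0.0952443 m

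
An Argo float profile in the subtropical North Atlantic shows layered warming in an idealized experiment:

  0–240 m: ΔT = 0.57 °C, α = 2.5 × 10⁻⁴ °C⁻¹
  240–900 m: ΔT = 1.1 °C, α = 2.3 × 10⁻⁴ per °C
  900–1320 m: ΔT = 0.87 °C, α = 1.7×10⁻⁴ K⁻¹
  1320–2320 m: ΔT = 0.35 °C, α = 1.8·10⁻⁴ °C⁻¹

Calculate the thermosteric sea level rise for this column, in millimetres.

2.5×10⁻⁴ × 0.57 × 240 = 0.03420 m
Layer 2: 1.1 × 660 × 2.3×10⁻⁴ = 0.16698 m
900–1320 m: 1.7×10⁻⁴ × 0.87 × 420 = 0.062118 m
0.35 × 1000 × 1.8×10⁻⁴ = 0.06300 m
Δh = 0.03420 + 0.16698 + 0.062118 + 0.06300 = 0.326298 m

Δh = 326 mm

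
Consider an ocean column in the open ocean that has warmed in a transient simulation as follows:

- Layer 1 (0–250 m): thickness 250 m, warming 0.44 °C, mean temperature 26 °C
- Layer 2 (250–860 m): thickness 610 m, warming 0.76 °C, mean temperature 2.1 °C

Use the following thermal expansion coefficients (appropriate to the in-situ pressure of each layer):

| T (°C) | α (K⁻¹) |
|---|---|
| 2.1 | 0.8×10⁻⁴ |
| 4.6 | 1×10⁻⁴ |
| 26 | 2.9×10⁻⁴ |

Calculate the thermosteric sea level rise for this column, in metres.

about 0.069 m

Layer 1 at 26 °C → α = 2.9×10⁻⁴ K⁻¹
Layer 2 at 2.1 °C → α = 0.8×10⁻⁴ K⁻¹
250 × 2.9×10⁻⁴ × 0.44 = 0.03190 m
610 × 0.76 × 0.8×10⁻⁴ = 0.037088 m
Δh = 0.03190 + 0.037088 = 0.068988 m ≈ 0.069 m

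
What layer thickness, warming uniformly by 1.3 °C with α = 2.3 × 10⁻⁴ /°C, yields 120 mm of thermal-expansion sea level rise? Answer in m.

H ≈ 401 m

H = Δh/(αΔT) = 0.12 / (2.3×10⁻⁴ × 1.3) ≈ 401.3 m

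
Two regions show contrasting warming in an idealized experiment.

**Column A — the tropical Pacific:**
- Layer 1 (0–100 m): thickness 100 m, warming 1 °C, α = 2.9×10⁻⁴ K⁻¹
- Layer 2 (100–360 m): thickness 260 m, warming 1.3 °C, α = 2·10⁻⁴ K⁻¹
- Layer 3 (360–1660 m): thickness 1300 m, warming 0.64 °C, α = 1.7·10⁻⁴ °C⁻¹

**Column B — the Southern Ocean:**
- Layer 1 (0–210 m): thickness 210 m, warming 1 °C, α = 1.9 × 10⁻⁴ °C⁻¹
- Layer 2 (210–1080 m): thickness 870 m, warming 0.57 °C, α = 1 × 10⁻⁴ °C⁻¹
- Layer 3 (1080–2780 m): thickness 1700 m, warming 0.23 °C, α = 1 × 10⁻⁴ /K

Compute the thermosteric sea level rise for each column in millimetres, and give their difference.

A: 240 mm; B: 130 mm; difference 110 mm

A 0–100 m: 2.9×10⁻⁴ × 100 × 1 = 0.02900 m
A Layer 2: 1.3 × 260 × 2×10⁻⁴ = 0.06760 m
A 360–1660 m: 1.7×10⁻⁴ × 1300 × 0.64 = 0.14144 m
A total: 0.23804 m
B Layer 1: 1 × 1.9×10⁻⁴ × 210 = 0.03990 m
B Layer 2: 870 × 1×10⁻⁴ × 0.57 = 0.04959 m
B Layer 3: 1700 × 0.23 × 1×10⁻⁴ = 0.03910 m
B total: 0.12859 m
Difference: 0.23804 − 0.12859 = 0.10945 m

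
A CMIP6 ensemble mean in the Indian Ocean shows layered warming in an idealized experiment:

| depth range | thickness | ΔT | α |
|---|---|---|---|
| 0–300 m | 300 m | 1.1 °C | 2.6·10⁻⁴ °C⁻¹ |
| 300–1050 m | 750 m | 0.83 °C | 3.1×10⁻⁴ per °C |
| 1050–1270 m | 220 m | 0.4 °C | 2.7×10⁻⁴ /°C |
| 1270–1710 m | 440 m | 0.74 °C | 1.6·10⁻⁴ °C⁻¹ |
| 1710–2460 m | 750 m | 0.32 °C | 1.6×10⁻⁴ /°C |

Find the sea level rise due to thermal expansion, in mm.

about 390 mm

2.6×10⁻⁴ × 1.1 × 300 = 0.08580 m
300–1050 m: 0.83 × 3.1×10⁻⁴ × 750 = 0.192975 m
Layer 3: 0.4 × 220 × 2.7×10⁻⁴ = 0.02376 m
1.6×10⁻⁴ × 440 × 0.74 = 0.052096 m
1.6×10⁻⁴ × 750 × 0.32 = 0.03840 m
Δh = 0.08580 + 0.192975 + 0.02376 + 0.052096 + 0.03840 = 0.393031 m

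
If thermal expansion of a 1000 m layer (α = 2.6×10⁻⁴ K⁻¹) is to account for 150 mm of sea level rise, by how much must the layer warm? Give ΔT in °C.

about 0.58 °C

ΔT = Δh/(αH) = 0.15 / (2.6×10⁻⁴ × 1000) ≈ 0.5769 °C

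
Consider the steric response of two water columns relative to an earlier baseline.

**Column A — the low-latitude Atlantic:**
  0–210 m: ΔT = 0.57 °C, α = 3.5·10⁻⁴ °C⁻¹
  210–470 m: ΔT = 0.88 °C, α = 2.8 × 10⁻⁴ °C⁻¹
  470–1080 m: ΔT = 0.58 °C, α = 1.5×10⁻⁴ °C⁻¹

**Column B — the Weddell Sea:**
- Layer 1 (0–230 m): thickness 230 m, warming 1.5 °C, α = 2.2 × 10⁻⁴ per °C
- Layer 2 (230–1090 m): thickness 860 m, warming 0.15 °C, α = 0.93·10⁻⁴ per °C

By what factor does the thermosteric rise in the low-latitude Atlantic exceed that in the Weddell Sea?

a factor of 1.81

A Layer 1: 210 × 0.57 × 3.5×10⁻⁴ = 0.041895 m
A Layer 2: 260 × 0.88 × 2.8×10⁻⁴ = 0.064064 m
A 470–1080 m: 1.5×10⁻⁴ × 0.58 × 610 = 0.05307 m
A total: 0.159029 m
B 230 × 2.2×10⁻⁴ × 1.5 = 0.07590 m
B 860 × 0.15 × 0.93×10⁻⁴ = 0.011997 m
B total: 0.087897 m
Ratio: 0.159029 / 0.087897 ≈ 1.809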